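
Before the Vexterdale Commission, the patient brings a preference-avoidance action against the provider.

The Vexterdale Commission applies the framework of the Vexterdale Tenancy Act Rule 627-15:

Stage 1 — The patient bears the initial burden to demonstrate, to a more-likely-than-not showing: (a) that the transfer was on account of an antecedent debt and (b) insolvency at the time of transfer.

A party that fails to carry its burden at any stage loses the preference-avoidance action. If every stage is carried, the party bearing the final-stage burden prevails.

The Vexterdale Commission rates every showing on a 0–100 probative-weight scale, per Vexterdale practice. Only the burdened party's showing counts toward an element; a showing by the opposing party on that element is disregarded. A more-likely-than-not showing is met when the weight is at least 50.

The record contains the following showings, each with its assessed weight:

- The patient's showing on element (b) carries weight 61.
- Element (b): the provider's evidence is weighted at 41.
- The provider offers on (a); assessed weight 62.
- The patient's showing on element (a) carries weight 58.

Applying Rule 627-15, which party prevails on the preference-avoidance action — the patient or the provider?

patient

Stage 1 — burden on patient; standard: a more-likely-than-not showing (weight is at least 50).
    (a): 58 (provider's 62 disregarded) ≥ 50 [met]
    (b): 61 (provider's 41 disregarded) ≥ 50 [met]
  All elements met at the final stage.
With every stage satisfied, the patient prevails.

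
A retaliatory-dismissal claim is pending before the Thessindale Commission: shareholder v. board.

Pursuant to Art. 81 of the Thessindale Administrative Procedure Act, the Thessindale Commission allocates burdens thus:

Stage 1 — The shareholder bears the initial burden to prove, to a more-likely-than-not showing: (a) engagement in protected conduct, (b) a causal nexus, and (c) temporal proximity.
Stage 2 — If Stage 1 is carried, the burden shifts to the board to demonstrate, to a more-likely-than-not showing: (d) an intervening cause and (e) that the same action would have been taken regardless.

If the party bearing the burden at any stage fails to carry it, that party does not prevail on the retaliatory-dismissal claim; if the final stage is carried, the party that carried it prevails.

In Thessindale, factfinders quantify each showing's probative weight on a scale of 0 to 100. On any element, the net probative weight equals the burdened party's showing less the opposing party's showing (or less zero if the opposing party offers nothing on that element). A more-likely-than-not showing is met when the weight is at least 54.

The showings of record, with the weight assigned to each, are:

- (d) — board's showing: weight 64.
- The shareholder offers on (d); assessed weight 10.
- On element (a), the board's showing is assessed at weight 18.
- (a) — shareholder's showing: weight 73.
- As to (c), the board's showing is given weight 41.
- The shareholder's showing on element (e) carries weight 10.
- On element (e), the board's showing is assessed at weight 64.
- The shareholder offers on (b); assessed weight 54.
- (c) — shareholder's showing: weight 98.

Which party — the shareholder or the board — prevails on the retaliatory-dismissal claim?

board

Stage 1 — burden on shareholder; standard: a more-likely-than-not showing (weight is at least 54).
    (a): 73 − 18 = 55 ≥ 54 [met]
    (b): 54 ≥ 54 [met]
    (c): 98 − 41 = 57 ≥ 54 [met]
  Stage 1 carried; the burden shifts to the board.
Stage 2 — burden on board; standard: a more-likely-than-not showing (weight is at least 54).
    (d): 64 − 10 = 54 ≥ 54 [met]
    (e): 64 − 10 = 54 ≥ 54 [met]
  The board carries the last stage.
Every stage carried; the board prevails.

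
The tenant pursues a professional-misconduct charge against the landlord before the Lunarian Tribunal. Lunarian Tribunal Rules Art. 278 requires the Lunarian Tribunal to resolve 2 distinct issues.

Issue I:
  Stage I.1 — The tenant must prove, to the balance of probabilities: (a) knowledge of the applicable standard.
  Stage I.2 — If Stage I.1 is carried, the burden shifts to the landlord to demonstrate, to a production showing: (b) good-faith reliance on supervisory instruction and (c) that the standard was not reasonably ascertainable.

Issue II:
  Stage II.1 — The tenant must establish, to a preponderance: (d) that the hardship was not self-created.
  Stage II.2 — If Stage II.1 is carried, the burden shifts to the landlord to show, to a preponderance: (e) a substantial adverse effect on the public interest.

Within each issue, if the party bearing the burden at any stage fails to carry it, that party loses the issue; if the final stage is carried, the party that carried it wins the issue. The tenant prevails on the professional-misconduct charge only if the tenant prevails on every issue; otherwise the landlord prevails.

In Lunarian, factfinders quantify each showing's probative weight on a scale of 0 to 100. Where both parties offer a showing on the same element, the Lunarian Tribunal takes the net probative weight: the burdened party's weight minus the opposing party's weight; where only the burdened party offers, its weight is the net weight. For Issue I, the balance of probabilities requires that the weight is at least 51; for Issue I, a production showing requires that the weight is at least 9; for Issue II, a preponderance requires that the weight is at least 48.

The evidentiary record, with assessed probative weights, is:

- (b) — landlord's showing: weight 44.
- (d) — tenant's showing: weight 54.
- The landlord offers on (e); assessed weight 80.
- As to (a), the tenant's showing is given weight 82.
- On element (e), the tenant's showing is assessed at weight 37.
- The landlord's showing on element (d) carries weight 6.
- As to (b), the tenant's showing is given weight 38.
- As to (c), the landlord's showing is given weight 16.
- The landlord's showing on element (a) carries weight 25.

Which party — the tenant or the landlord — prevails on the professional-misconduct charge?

— Issue I —
Stage I.1 — burden on tenant; standard: the balance of probabilities (weight is at least 51).
    (a): 82 − 25 = 57 ≥ 51 [met]
  All elements met. The burden passes to the landlord.
Stage I.2 — burden on landlord; standard: a production showing (weight is at least 9).
    (b): 44 − 38 = 6 < 9 [not met]
    (c): 16 ≥ 9 [met]
  The landlord does not carry Stage I.2.
So the tenant prevails on this issue.
— Issue II —
Stage II.1 — burden on tenant; standard: a preponderance (weight is at least 48).
    (d): 54 − 6 = 48 ≥ 48 [met]
  Stage II.1 carried; the burden shifts to the landlord.
Stage II.2 — burden on landlord; standard: a preponderance (weight is at least 48).
    (e): 80 − 37 = 43 < 48 [not met]
  The landlord does not carry Stage II.2.
So the tenant prevails on this issue.
Per-issue: Issue I → tenant; Issue II → tenant. The tenant must prevail on every issue; overall, the tenant prevails.

tenant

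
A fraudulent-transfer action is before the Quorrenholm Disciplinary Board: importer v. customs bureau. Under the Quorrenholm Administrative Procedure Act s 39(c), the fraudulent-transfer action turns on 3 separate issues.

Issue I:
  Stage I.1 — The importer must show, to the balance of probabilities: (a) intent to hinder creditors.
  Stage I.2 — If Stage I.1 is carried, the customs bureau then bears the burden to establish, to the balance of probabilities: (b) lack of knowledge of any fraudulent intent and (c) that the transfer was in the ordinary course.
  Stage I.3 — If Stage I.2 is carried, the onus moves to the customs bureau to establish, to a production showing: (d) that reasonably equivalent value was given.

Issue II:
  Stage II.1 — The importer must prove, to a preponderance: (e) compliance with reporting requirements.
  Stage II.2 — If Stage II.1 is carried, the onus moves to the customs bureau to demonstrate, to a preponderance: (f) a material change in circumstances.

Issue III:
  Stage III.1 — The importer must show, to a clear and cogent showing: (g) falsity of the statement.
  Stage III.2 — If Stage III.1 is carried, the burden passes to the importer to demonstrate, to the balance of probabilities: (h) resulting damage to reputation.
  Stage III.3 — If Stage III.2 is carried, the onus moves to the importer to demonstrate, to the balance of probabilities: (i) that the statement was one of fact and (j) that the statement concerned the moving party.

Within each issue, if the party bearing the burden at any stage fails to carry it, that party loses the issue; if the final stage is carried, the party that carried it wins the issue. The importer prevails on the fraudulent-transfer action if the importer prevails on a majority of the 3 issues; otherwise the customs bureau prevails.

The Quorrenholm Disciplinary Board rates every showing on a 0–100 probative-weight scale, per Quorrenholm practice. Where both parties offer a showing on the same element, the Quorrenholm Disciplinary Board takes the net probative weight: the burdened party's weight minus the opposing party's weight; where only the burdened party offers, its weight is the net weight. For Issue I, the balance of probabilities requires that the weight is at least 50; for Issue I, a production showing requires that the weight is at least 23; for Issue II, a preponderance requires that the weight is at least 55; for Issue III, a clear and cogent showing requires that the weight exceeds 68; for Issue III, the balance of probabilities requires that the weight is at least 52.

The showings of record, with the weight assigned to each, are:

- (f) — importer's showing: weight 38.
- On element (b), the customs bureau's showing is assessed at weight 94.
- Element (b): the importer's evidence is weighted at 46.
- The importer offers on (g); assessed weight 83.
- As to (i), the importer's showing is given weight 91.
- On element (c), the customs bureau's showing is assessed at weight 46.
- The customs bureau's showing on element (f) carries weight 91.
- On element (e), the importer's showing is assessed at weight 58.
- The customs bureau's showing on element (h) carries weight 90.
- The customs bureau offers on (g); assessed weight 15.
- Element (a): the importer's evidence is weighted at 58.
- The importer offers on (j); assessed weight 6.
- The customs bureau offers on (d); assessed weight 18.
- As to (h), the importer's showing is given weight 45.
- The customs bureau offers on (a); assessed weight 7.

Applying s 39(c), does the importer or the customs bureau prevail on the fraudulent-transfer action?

— Issue I —
Stage I.1 (importer, the balance of probabilities, weight is at least 50): (a) net 58−7=51 ≥ 50 — meets.
  The importer carries Stage I.1; the customs bureau now bears the burden.
Stage I.2 (customs bureau, the balance of probabilities, weight is at least 50): (b) net 94−46=48 < 50 — fails; (c) 46 < 50 — fails.
  The customs bureau does not carry Stage I.2.
The analysis ends at Stage I.2; the importer prevails on this issue.
— Issue II —
At Stage II.1 the importer must meet a preponderance (weight is at least 55): on (e) the weight is 58, which does reach 55, so (e) meets the standard.
  The importer carries Stage II.1; the customs bureau now bears the burden.
At Stage II.2 the customs bureau must meet a preponderance (weight is at least 55): on (f) the weight is 91 less the opposing 38 gives net 53, which does not reach 55, so (f) does not meet the standard.
  Stage II.2 not carried; the customs bureau fails its burden.
So the importer prevails on this issue.
— Issue III —
Stage III.1 — burden on importer; standard: a clear and cogent showing (weight exceeds 68).
    (g): 83 − 15 = 68 ≤ 68 [not met]
  The importer does not carry Stage III.1.
So the customs bureau prevails on this issue.
Per-issue: Issue I → importer; Issue II → importer; Issue III → customs bureau. The importer must prevail on a majority of issues; overall, the importer prevails.

importer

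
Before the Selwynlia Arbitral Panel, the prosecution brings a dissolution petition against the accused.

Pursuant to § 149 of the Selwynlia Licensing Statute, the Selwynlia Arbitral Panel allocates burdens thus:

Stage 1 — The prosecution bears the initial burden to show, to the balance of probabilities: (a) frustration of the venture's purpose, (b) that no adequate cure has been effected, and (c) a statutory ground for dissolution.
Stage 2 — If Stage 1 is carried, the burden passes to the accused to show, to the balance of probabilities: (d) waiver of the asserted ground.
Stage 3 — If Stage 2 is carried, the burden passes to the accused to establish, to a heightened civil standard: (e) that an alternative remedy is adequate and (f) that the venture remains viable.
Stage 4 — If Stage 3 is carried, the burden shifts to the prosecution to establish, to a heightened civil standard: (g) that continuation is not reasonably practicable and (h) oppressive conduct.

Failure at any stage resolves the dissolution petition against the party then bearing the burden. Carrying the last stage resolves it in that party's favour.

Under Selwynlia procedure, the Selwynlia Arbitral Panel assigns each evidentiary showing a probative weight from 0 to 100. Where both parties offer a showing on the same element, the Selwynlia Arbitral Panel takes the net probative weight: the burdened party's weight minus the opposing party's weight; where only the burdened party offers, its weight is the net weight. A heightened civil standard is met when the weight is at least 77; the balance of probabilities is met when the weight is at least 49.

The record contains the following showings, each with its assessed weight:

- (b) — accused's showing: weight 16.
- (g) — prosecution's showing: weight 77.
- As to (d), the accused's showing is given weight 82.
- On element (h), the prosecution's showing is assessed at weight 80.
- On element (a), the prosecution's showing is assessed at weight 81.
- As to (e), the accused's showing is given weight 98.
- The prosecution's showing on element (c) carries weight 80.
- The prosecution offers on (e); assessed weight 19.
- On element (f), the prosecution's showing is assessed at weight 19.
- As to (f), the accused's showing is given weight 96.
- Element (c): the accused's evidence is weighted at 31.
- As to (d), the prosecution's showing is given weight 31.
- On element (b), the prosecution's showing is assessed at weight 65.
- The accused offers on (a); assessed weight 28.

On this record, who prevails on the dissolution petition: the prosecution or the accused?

prosecution

At Stage 1 the prosecution must meet the balance of probabilities (weight is at least 49): on (a) the weight is 81 less the opposing 28 gives net 53, which does reach 49, so (a) meets the standard; on (b) the weight is 65 less the opposing 16 gives net 49, ≥ 49, so (b) meets the standard; on (c) the weight is 80 less the opposing 31 gives net 49, which does reach 49, so (c) meets the standard.
  Stage 1 is satisfied; the onus moves to the accused.
At Stage 2 the accused must meet the balance of probabilities (weight is at least 49): on (d) the weight is 82 less the opposing 31 gives net 51, ≥ 49, so (d) meets the standard.
  Stage 2 carried; the burden remains with the accused.
At Stage 3 the accused must meet a heightened civil standard (weight is at least 77): on (e) the weight is 98 less the opposing 19 gives net 79, which does reach 77, so (e) meets the standard; on (f) the weight is 96 less the opposing 19 gives net 77, ≥ 77, so (f) meets the standard.
  Stage 3 is satisfied; the onus moves to the prosecution.
At Stage 4 the prosecution must meet a heightened civil standard (weight is at least 77): on (g) the weight is 77, ≥ 77, so (g) meets the standard; on (h) the weight is 80, which does reach 77, so (h) meets the standard.
  The prosecution carries the last stage.
With every stage satisfied, the prosecution prevails.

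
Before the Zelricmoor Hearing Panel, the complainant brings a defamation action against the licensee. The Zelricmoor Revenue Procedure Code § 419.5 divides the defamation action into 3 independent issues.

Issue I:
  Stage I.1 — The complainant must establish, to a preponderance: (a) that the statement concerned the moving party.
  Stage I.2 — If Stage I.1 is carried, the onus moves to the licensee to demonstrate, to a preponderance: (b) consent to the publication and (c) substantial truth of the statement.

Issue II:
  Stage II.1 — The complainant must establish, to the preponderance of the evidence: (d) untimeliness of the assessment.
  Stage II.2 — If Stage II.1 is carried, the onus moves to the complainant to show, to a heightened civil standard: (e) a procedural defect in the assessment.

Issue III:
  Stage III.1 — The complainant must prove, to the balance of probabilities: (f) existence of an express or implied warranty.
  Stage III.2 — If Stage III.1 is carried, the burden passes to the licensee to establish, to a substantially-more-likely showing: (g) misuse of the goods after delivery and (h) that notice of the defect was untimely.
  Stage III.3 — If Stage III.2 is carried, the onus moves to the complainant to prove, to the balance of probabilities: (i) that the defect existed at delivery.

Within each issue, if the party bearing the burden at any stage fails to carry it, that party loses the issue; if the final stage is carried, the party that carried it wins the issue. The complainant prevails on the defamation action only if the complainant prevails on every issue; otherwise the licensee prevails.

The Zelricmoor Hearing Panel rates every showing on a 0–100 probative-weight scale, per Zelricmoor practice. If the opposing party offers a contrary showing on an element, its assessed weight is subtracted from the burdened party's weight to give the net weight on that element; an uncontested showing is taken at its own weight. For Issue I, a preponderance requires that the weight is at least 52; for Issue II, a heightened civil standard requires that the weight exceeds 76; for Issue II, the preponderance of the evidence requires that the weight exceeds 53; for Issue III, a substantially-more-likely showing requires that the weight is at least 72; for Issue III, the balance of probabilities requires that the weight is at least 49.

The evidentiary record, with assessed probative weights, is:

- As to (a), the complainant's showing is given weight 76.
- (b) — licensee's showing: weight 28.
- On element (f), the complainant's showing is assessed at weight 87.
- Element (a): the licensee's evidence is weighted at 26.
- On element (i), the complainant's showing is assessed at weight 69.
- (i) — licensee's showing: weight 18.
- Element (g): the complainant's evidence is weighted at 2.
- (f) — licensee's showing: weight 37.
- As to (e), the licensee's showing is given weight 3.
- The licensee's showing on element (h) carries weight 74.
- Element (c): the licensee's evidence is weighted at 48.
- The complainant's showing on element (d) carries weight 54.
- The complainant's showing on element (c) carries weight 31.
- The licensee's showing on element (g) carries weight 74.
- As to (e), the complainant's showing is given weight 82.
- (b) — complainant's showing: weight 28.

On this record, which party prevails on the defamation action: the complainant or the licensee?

licensee

— Issue I —
Stage I.1 (complainant, a preponderance, weight is at least 52): (a) net 76−26=50 < 52 — fails.
  The complainant does not carry Stage I.1.
The licensee prevails on this issue.
— Issue II —
At Stage II.1 the complainant must meet the preponderance of the evidence (weight exceeds 53): on (d) the weight is 54, which does exceed 53, so (d) meets the standard.
  Stage II.1 carried; the burden remains with the complainant.
At Stage II.2 the complainant must meet a heightened civil standard (weight exceeds 76): on (e) the weight is 82 less the opposing 3 gives net 79, > 76, so (e) meets the standard.
  Stage II.2 carried; the final stage is satisfied.
All stages carried — the complainant prevails on this issue.
— Issue III —
At Stage III.1 the complainant must meet the balance of probabilities (weight is at least 49): on (f) the weight is 87 less the opposing 37 gives net 50, ≥ 49, so (f) meets the standard.
  The complainant carries Stage III.1; the licensee now bears the burden.
At Stage III.2 the licensee must meet a substantially-more-likely showing (weight is at least 72): on (g) the weight is 74 less the opposing 2 gives net 72, ≥ 72, so (g) meets the standard; on (h) the weight is 74, which does reach 72, so (h) meets the standard.
  All elements met. The burden passes to the complainant.
At Stage III.3 the complainant must meet the balance of probabilities (weight is at least 49): on (i) the weight is 69 less the opposing 18 gives net 51, which does reach 49, so (i) meets the standard.
  All elements met at the final stage.
Every stage carried; the complainant prevails on this issue.
Per-issue: Issue I → licensee; Issue II → complainant; Issue III → complainant. The complainant must prevail on every issue; overall, the licensee prevails.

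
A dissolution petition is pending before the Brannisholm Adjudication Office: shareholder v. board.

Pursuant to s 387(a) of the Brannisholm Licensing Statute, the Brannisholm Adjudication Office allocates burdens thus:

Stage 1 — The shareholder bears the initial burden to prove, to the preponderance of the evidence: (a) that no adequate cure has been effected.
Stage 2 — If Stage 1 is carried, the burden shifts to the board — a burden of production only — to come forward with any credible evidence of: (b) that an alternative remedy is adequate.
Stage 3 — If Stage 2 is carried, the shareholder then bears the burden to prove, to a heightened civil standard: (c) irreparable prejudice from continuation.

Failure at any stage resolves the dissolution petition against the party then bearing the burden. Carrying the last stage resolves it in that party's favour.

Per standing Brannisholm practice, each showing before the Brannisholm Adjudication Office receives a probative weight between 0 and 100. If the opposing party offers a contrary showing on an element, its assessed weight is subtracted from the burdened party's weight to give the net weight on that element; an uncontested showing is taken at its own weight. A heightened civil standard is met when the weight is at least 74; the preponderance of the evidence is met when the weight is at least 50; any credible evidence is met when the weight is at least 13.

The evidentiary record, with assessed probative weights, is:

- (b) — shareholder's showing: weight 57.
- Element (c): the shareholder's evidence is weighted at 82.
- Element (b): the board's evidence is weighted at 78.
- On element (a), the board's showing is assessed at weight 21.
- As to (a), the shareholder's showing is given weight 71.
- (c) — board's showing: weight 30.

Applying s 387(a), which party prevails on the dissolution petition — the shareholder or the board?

Stage 1 (shareholder, the preponderance of the evidence, weight is at least 50): (a) net 71−21=50 ≥ 50 — meets.
  Stage 1 carried; the burden shifts to the board.
Stage 2 (board, any credible evidence, weight is at least 13): (b) net 78−57=21 ≥ 13 — meets.
  The board carries Stage 2; the shareholder now bears the burden.
Stage 3 (shareholder, a heightened civil standard, weight is at least 74): (c) net 82−30=52 < 74 — fails.
  Stage 3 not carried; the shareholder fails its burden.
So the board prevails.

board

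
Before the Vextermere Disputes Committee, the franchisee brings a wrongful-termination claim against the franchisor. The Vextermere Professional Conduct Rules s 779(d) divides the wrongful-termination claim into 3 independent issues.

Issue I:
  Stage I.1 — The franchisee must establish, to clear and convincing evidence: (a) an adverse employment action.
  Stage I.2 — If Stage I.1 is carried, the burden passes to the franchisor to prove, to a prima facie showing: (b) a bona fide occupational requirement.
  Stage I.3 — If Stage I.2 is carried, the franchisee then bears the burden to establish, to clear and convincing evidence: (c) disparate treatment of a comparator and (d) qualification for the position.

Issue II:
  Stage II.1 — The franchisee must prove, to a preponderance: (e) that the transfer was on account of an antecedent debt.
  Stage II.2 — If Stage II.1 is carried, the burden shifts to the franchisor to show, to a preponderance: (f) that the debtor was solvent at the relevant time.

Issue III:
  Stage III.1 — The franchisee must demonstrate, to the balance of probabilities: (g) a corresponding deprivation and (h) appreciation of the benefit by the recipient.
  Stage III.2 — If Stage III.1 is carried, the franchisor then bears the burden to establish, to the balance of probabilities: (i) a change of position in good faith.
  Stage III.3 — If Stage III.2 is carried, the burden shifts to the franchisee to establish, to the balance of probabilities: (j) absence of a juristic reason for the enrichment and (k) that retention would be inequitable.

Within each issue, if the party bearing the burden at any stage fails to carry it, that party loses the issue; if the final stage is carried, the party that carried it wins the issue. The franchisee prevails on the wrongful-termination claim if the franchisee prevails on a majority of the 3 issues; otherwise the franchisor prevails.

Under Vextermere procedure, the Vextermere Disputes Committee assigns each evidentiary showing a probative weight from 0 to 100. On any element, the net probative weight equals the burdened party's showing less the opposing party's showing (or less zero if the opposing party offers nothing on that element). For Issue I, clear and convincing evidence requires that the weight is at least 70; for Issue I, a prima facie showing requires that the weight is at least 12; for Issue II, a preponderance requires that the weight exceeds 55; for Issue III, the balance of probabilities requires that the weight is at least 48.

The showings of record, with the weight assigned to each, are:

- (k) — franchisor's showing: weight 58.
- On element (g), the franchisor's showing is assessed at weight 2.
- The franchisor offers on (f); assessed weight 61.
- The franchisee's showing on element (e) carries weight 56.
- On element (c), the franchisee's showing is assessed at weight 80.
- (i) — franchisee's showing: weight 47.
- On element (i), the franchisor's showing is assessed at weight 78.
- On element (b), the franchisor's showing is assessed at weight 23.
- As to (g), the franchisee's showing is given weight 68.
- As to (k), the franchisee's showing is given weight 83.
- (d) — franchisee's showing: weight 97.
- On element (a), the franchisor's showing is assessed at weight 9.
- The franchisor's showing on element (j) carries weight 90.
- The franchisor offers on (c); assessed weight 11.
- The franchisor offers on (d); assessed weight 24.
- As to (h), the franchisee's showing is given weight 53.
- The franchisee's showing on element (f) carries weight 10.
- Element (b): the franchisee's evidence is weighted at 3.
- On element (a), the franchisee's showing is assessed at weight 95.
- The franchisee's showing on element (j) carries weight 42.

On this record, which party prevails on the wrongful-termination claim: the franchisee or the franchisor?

franchisee

— Issue I —
Stage I.1 (franchisee, clear and convincing evidence, weight is at least 70): (a) net 95−9=86 ≥ 70 — meets.
  The franchisee carries Stage I.1; the franchisor now bears the burden.
Stage I.2 (franchisor, a prima facie showing, weight is at least 12): (b) net 23−3=20 ≥ 12 — meets.
  Stage I.2 is satisfied; the onus moves to the franchisee.
Stage I.3 (franchisee, clear and convincing evidence, weight is at least 70): (c) net 80−11=69 < 70 — fails; (d) net 97−24=73 ≥ 70 — meets.
  Stage I.3 not carried; the franchisee fails its burden.
So the franchisor prevails on this issue.
— Issue II —
Stage II.1 (franchisee, a preponderance, weight exceeds 55): (e) 56 > 55 — meets.
  All elements met. The burden passes to the franchisor.
Stage II.2 (franchisor, a preponderance, weight exceeds 55): (f) net 61−10=51 ≤ 55 — fails.
  Stage II.2 not carried; the franchisor fails its burden.
The analysis ends at Stage II.2; the franchisee prevails on this issue.
— Issue III —
Stage III.1 — burden on franchisee; standard: the balance of probabilities (weight is at least 48).
    (g): 68 − 2 = 66 ≥ 48 [met]
    (h): 53 ≥ 48 [met]
  The franchisee carries Stage III.1; the franchisor now bears the burden.
Stage III.2 — burden on franchisor; standard: the balance of probabilities (weight is at least 48).
    (i): 78 − 47 = 31 < 48 [not met]
  Stage III.2 not carried; the franchisor fails its burden.
So the franchisee prevails on this issue.
Per-issue: Issue I → franchisor; Issue II → franchisee; Issue III → franchisee. The franchisee must prevail on a majority of issues; overall, the franchisee prevails.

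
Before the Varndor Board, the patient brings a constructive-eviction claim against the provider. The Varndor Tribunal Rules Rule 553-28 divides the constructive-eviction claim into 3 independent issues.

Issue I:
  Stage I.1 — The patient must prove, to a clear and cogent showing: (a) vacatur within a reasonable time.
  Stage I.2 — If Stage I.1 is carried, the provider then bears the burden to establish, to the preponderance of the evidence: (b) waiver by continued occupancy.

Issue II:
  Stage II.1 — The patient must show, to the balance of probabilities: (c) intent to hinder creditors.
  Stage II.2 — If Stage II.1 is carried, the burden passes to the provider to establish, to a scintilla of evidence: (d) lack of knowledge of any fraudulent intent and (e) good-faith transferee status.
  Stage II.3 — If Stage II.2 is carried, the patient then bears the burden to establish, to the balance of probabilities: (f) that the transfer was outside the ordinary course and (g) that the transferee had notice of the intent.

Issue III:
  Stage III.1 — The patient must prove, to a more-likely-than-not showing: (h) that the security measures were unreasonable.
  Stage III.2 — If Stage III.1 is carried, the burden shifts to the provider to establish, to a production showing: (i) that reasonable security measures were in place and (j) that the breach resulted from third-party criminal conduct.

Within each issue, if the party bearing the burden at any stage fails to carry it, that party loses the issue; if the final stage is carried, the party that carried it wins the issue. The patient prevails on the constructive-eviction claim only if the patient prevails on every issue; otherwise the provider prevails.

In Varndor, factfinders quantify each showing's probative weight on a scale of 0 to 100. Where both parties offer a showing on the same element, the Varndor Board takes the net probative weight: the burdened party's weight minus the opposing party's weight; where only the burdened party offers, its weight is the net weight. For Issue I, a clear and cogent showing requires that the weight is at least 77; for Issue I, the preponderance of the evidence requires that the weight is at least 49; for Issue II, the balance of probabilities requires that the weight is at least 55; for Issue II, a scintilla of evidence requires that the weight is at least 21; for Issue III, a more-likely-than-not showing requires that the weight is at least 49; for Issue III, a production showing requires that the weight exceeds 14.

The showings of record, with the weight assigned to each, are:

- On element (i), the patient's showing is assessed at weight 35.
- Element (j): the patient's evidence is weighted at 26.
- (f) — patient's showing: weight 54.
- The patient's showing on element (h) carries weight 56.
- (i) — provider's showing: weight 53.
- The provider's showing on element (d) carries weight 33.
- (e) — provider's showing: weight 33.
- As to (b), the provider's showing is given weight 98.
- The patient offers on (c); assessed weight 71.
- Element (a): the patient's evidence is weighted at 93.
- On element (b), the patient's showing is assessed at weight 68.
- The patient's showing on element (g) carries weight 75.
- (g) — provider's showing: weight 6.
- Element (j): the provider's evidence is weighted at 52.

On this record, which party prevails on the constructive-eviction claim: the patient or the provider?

— Issue I —
Stage I.1 — burden on patient; standard: a clear and cogent showing (weight is at least 77).
    (a): 93 ≥ 77 [met]
  All elements met. The burden passes to the provider.
Stage I.2 — burden on provider; standard: the preponderance of the evidence (weight is at least 49).
    (b): 98 − 68 = 30 < 49 [not met]
  Not every element is met, so the provider fails to carry Stage I.2.
The analysis ends at Stage I.2; the patient prevails on this issue.
— Issue II —
Stage II.1 (patient, the balance of probabilities, weight is at least 55): (c) 71 ≥ 55 — meets.
  The patient carries Stage II.1; the provider now bears the burden.
Stage II.2 (provider, a scintilla of evidence, weight is at least 21): (d) 33 ≥ 21 — meets; (e) 33 ≥ 21 — meets.
  Stage II.2 carried; the burden shifts to the patient.
Stage II.3 (patient, the balance of probabilities, weight is at least 55): (f) 54 < 55 — fails; (g) net 75−6=69 ≥ 55 — meets.
  Stage II.3 not carried; the patient fails its burden.
So the provider prevails on this issue.
— Issue III —
Stage III.1 (patient, a more-likely-than-not showing, weight is at least 49): (h) 56 ≥ 49 — meets.
  The patient carries Stage III.1; the provider now bears the burden.
Stage III.2 (provider, a production showing, weight exceeds 14): (i) net 53−35=18 > 14 — meets; (j) net 52−26=26 > 14 — meets.
  All elements met at the final stage.
All stages carried — the provider prevails on this issue.
Per-issue: Issue I → patient; Issue II → provider; Issue III → provider. The patient must prevail on every issue; overall, the provider prevails.

provider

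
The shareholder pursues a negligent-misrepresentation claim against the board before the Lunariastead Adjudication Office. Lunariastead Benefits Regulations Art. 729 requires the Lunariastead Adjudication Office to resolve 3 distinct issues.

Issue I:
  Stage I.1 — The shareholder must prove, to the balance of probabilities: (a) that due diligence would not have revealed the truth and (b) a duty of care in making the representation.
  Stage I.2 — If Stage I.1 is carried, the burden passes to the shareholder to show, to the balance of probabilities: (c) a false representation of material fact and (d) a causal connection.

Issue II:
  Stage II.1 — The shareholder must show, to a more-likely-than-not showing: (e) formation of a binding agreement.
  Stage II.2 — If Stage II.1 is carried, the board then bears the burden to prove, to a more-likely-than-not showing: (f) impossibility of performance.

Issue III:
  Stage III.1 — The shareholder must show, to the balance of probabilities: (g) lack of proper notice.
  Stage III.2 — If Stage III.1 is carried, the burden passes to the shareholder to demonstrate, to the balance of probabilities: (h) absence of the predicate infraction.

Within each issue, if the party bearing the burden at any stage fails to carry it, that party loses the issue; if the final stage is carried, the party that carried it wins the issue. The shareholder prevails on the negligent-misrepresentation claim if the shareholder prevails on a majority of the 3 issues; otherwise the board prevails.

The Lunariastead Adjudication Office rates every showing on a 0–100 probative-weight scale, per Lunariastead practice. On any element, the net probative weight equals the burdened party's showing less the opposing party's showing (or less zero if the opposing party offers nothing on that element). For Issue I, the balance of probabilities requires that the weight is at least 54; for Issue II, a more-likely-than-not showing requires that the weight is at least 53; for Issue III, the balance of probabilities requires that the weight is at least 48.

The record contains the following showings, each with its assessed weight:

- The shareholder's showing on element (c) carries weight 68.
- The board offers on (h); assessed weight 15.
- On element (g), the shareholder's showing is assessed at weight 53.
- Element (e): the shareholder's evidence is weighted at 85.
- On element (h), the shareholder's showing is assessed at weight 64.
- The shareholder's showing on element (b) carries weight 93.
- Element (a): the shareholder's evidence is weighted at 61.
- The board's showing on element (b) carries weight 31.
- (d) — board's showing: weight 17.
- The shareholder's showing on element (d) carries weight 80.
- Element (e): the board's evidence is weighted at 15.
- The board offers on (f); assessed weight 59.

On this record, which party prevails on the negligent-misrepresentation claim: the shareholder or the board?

shareholder

— Issue I —
Stage I.1 — burden on shareholder; standard: the balance of probabilities (weight is at least 54).
    (a): 61 ≥ 54 [met]
    (b): 93 − 31 = 62 ≥ 54 [met]
  Stage I.1 is satisfied; the shareholder continues to bear the burden.
Stage I.2 — burden on shareholder; standard: the balance of probabilities (weight is at least 54).
    (c): 68 ≥ 54 [met]
    (d): 80 − 17 = 63 ≥ 54 [met]
  All elements met at the final stage.
With every stage satisfied, the shareholder prevails on this issue.
— Issue II —
At Stage II.1 the shareholder must meet a more-likely-than-not showing (weight is at least 53): on (e) the weight is 85 less the opposing 15 gives net 70, which does reach 53, so (e) meets the standard.
  The shareholder carries Stage II.1; the board now bears the burden.
At Stage II.2 the board must meet a more-likely-than-not showing (weight is at least 53): on (f) the weight is 59, ≥ 53, so (f) meets the standard.
  All elements met at the final stage.
With every stage satisfied, the board prevails on this issue.
— Issue III —
Stage III.1 — burden on shareholder; standard: the balance of probabilities (weight is at least 48).
    (g): 53 ≥ 48 [met]
  Stage III.1 is satisfied; the shareholder continues to bear the burden.
Stage III.2 — burden on shareholder; standard: the balance of probabilities (weight is at least 48).
    (h): 64 − 15 = 49 ≥ 48 [met]
  Stage III.2 carried; the final stage is satisfied.
With every stage satisfied, the shareholder prevails on this issue.
Per-issue: Issue I → shareholder; Issue II → board; Issue III → shareholder. The shareholder must prevail on a majority of issues; overall, the shareholder prevails.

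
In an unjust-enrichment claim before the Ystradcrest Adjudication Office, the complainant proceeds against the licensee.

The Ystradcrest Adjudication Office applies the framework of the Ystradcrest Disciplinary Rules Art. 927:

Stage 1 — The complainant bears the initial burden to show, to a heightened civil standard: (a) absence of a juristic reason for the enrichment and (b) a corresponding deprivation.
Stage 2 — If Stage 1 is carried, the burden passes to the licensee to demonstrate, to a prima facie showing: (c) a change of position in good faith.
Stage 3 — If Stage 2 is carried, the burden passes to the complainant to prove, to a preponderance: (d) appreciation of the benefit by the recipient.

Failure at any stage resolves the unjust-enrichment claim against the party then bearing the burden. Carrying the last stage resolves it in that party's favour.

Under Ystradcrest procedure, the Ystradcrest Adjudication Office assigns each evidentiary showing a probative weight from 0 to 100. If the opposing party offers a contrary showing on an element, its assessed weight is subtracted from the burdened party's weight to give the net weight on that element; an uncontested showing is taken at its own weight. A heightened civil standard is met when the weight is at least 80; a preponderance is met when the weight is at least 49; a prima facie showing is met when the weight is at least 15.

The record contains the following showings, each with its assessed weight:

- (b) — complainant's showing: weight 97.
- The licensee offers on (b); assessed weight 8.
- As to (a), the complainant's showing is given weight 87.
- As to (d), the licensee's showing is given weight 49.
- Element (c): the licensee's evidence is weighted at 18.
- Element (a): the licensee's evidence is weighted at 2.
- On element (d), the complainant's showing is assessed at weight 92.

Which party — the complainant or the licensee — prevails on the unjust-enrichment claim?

licensee

Stage 1 (complainant, a heightened civil standard, weight is at least 80): (a) net 87−2=85 ≥ 80 — meets; (b) net 97−8=89 ≥ 80 — meets.
  Stage 1 carried; the burden shifts to the licensee.
Stage 2 (licensee, a prima facie showing, weight is at least 15): (c) 18 ≥ 15 — meets.
  Stage 2 carried; the burden shifts to the complainant.
Stage 3 (complainant, a preponderance, weight is at least 49): (d) net 92−49=43 < 49 — fails.
  Not every element is met, so the complainant fails to carry Stage 3.
The licensee prevails.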